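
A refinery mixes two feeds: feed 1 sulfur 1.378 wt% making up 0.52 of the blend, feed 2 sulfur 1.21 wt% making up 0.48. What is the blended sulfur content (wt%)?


Linear sulfur blending: S_blend = x1*S1 + x2*S2
Contribution 1: 0.52 * 1.378 = 0.71656 wt%
Contribution 2: 0.48 * 1.21 = 0.5808 wt%
S_blend = 0.71656 + 0.5808 = 1.29736

1.29736 wt%


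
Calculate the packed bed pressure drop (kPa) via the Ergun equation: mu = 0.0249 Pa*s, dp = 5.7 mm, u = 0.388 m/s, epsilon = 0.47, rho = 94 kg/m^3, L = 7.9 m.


dp = 5.7 mm = 0.0057 m
Viscous term = 150*0.0249*0.388*(1-0.47)^2 / (0.0057^2*0.47^3) = 120679
Inertial term = 1.75*94*0.388^2*(1-0.47) / (0.0057*0.47^3) = 22178.7
dP/L = 120679 + 22178.7 = 142858 Pa/m
dP = 142858 * 7.9 / 1000 = 1129 kPa

1129 kPa


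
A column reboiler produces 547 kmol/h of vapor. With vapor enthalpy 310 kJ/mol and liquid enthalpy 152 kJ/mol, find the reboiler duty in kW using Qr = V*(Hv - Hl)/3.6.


Qr = 547 * (310 - 152) / 3.6 = 547 * 158 / 3.6 = 24010

24010 kW


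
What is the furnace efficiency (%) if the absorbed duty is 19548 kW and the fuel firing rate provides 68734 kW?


Furnace efficiency = Q_absorbed / Q_fuel * 100
= 19548 / 68734 * 100 = 28.44

28.44 %


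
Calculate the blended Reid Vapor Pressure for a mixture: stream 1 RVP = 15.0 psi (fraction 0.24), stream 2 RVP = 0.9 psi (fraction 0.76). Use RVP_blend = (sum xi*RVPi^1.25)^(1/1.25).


Chevron index: RVP_blend = (sum xi*RVPi^1.25)^(1/1.25)
RVP^1.25 terms: 0.24 * 15.0^1.25 + 0.76 * 0.9^1.25 = 7.75098
RVP_blend = 7.75098^(1/1.25) = 5.146

5.146 psi


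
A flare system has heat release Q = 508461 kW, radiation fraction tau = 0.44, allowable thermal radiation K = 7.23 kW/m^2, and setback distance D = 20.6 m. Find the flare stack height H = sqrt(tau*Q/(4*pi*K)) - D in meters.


tau*Q/(4*pi*K) = 0.44 * 508461 / (4 * pi * 7.23) = 2462.42
sqrt(2462.42) = 49.6228
H = 49.6228 - 20.6 = 29.02

29.02 m


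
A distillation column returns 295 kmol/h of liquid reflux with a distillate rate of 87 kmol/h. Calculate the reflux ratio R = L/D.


Reflux ratio definition: R = L / D (liquid returned / distillate withdrawn)
L = 295 kmol/h, D = 87 kmol/h
R = 295 / 87 = 3.391

3.391


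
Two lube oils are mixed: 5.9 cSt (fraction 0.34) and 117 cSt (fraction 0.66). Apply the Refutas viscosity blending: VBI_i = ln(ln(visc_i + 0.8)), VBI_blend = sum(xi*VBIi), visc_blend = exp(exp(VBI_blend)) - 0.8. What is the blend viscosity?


Refutas method: VBN_i = 14.534*ln(ln(visc_i + 0.8)) + 10.975, blended linearly by mass fraction; since VBN is linear in VBI_i = ln(ln(visc_i + 0.8)) and the fractions sum to 1, blend VBI directly: visc = exp(exp(VBI_blend)) - 0.8
VBI_1 = ln(ln(5.9 + 0.8)) = 0.642962
VBI_2 = ln(ln(117 + 0.8)) = 1.56213
VBI_blend = 0.34 * 0.642962 + 0.66 * 1.56213 = 1.24961
visc_blend = exp(exp(1.24961)) - 0.8 = 31.95

31.95 cSt


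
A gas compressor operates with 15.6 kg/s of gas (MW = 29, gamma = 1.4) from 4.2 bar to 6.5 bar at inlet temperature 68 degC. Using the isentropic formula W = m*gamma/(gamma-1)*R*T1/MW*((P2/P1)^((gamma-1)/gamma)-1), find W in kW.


Isentropic work: W = m*(gamma/(gamma-1))*(R*T1/MW)*((P2/P1)^((gamma-1)/gamma) - 1)
T1 = 68 + 273.15 = 341.15 K
Pressure ratio = 6.5 / 4.2 = 1.54762
Exponent = (1.4 - 1)/1.4 = 0.285714
(P2/P1)^exp - 1 = 1.54762^0.285714 - 1 = 0.132895
W = 15.6 * 1.4 / 0.4 * 8.314 * 341.15 / 29 * 0.132895 = 709.7

709.7 kW


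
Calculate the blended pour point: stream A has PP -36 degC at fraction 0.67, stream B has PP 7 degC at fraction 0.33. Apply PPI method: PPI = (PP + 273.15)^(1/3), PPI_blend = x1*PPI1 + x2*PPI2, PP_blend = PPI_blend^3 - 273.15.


PPI_1 = (-36 + 273.15)^(1/3) = 6.189768
PPI_2 = (7 + 273.15)^(1/3) = 6.543301
PPI_blend = 0.67 * 6.189768 + 0.33 * 6.543301 = 6.306434
PP_blend = 6.306434^3 - 273.15 = 250.8139 - 273.15 = -22.34

-22.34 degC


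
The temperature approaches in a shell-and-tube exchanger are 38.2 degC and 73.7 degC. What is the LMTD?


LMTD = (dT1 - dT2) / ln(dT1/dT2)
= (38.2 - 73.7) / ln(38.2 / 73.7) = -35.5 / -0.657167 = 54.02

54.02 degC


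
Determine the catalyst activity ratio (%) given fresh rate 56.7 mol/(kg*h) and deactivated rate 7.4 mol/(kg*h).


Activity (%) = (rate_used / rate_fresh) * 100
rate_used = 7.4, rate_fresh = 56.7
= (7.4 / 56.7) * 100
= 0.1305 * 100 = 13.05

13.05 %


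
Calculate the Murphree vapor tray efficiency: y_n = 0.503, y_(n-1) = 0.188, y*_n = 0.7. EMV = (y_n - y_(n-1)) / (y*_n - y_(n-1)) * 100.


Murphree vapor efficiency: EMV = (y_n - y_(n-1)) / (y*_n - y_(n-1)) * 100
EMV = (0.503 - 0.188) / (0.7 - 0.188) * 100 = 0.315 / 0.512 * 100 = 61.52

61.52 %


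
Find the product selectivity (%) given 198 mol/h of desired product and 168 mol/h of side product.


Selectivity = desired / (desired + undesired) * 100
Total products = 198 + 168 = 366 mol/h
S = 198 / 366 * 100
= 0.5410 * 100
= 54.10 %

54.10 %


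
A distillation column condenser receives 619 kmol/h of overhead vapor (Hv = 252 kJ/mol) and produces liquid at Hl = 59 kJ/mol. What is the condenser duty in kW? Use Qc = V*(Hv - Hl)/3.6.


Qc = 619 * (252 - 59) / 3.6 = 619 * 193 / 3.6 = 33190

33190 kW


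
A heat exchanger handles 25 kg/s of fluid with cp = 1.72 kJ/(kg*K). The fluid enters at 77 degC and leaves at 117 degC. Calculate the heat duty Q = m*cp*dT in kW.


Q = m_dot * cp * delta_T
delta_T = 117 - 77 = 40 K
Q = 25 * 1.72 * 40
= 43 * 40
= 1720 kW

1720 kW


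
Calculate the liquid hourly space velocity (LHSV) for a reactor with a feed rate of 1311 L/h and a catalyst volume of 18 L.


LHSV = volumetric feed rate / catalyst volume
= 1311 L/h / 18 L
= 72.83 h^-1

72.83 h^-1


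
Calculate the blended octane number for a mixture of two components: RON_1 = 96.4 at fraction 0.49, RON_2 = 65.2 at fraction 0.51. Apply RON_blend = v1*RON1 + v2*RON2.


Linear blending: RON_blend = sum(vi * RONi)
Contribution 1: 0.49 * 96.4 = 47.236
Contribution 2: 0.51 * 65.2 = 33.252
RON_blend = 47.236 + 33.252 = 80.488

80.488


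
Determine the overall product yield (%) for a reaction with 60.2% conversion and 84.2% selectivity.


Overall yield = conversion (%) * selectivity (%) / 100
Conversion = 60.2%, Selectivity = 84.2%
Y = 60.2 * 84.2 / 100
= 50.6884 %

50.6884 %


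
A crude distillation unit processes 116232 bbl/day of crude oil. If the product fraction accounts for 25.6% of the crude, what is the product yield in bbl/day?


Crude throughput = 116232 bbl/day
Fraction yield = 25.6%
yield = throughput * fraction / 100
yield = 116232 * 25.6 / 100 = 29755.392

29755.392 bbl/day


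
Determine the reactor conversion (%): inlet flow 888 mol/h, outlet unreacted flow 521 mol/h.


X = (F_in - F_out) / F_in * 100
Moles reacted = 888 - 521 = 367
X = 367 / 888 * 100
= 0.4133 * 100
= 41.33 %

41.33 %


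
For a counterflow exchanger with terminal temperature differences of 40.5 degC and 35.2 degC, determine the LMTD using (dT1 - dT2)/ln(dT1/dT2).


LMTD = (dT1 - dT2) / ln(dT1/dT2)
= (40.5 - 35.2) / ln(40.5 / 35.2) = 5.3 / 0.140256 = 37.79

37.79 degC


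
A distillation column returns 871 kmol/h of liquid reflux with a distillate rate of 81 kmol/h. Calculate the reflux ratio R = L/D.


Reflux ratio definition: R = L / D (liquid returned / distillate withdrawn)
L = 871 kmol/h, D = 81 kmol/h
R = 871 / 81 = 10.75

10.75


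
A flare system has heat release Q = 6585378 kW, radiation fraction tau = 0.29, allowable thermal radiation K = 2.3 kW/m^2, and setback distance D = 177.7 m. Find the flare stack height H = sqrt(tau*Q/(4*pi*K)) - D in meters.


tau*Q/(4*pi*K) = 0.29 * 6585378 / (4 * pi * 2.3) = 66075.6
sqrt(66075.6) = 257.052
H = 257.052 - 177.7 = 79.35

79.35 m


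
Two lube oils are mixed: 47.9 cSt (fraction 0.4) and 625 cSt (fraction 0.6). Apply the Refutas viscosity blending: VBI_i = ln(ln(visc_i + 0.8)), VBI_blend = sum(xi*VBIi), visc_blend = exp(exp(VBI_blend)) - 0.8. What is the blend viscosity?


Refutas method: VBN_i = 14.534*ln(ln(visc_i + 0.8)) + 10.975, blended linearly by mass fraction; since VBN is linear in VBI_i = ln(ln(visc_i + 0.8)) and the fractions sum to 1, blend VBI directly: visc = exp(exp(VBI_blend)) - 0.8
VBI_1 = ln(ln(47.9 + 0.8)) = 1.3573
VBI_2 = ln(ln(625 + 0.8)) = 1.86238
VBI_blend = 0.4 * 1.3573 + 0.6 * 1.86238 = 1.66035
visc_blend = exp(exp(1.66035)) - 0.8 = 191.9

191.9 cSt


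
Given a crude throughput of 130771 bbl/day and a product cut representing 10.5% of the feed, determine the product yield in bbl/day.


Crude throughput = 130771 bbl/day
Fraction yield = 10.5%
yield = throughput * fraction / 100
yield = 130771 * 10.5 / 100 = 13730.955

13730.955 bbl/day


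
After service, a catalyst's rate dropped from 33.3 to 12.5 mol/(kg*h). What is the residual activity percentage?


Activity (%) = (rate_used / rate_fresh) * 100
rate_used = 12.5, rate_fresh = 33.3
= (12.5 / 33.3) * 100
= 0.3754 * 100 = 37.54

37.54 %


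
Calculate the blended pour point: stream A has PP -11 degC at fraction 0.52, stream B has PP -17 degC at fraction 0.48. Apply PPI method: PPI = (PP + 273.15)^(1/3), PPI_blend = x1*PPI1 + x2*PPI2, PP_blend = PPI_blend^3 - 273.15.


PPI_1 = (-11 + 273.15)^(1/3) = 6.400049
PPI_2 = (-17 + 273.15)^(1/3) = 6.350844
PPI_blend = 0.52 * 6.400049 + 0.48 * 6.350844 = 6.376431
PP_blend = 6.376431^3 - 273.15 = 259.2585 - 273.15 = -13.89

-13.89 degC


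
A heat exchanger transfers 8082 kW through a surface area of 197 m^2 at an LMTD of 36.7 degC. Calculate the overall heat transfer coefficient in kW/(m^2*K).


From Q = U*A*LMTD, U = Q / (A * LMTD)
U = 8082 / (197 * 36.7) = 8082 / 7229.9 = 1.118

1.118 kW/(m^2*K)


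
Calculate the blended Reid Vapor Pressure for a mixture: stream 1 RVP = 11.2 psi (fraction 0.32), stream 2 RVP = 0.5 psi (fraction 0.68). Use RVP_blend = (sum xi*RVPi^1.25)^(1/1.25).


Chevron index: RVP_blend = (sum xi*RVPi^1.25)^(1/1.25)
RVP^1.25 terms: 0.32 * 11.2^1.25 + 0.68 * 0.5^1.25 = 6.84241
RVP_blend = 6.84241^(1/1.25) = 4.658

4.658 psi


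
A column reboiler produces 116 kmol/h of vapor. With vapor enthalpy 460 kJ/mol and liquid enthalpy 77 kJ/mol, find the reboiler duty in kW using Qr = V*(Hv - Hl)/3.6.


Qr = 116 * (460 - 77) / 3.6 = 116 * 383 / 3.6 = 12340

12340 kW


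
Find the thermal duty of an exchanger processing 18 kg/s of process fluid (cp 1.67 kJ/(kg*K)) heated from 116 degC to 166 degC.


Q = m_dot * cp * delta_T
delta_T = 166 - 116 = 50 K
Q = 18 * 1.67 * 50
= 30.06 * 50
= 1503 kW

1503 kW


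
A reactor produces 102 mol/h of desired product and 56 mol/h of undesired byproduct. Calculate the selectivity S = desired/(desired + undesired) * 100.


Selectivity = desired / (desired + undesired) * 100
Total products = 102 + 56 = 158 mol/h
S = 102 / 158 * 100
= 0.6456 * 100
= 64.56 %

64.56 %


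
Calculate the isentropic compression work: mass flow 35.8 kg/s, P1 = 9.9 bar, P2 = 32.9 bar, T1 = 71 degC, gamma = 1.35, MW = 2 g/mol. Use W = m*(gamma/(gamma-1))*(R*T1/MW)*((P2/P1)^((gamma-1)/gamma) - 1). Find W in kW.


Isentropic work: W = m*(gamma/(gamma-1))*(R*T1/MW)*((P2/P1)^((gamma-1)/gamma) - 1)
T1 = 71 + 273.15 = 344.15 K
Pressure ratio = 32.9 / 9.9 = 3.32323
Exponent = (1.35 - 1)/1.35 = 0.259259
(P2/P1)^exp - 1 = 3.32323^0.259259 - 1 = 0.365272
W = 35.8 * 1.35 / 0.35 * 8.314 * 344.15 / 2 * 0.365272 = 72160

72160 kW


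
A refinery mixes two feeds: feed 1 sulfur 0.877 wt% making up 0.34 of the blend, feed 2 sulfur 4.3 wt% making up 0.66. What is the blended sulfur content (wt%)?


Linear sulfur blending: S_blend = x1*S1 + x2*S2
Contribution 1: 0.34 * 0.877 = 0.29818 wt%
Contribution 2: 0.66 * 4.3 = 2.838 wt%
S_blend = 0.29818 + 2.838 = 3.13618

3.13618 wt%


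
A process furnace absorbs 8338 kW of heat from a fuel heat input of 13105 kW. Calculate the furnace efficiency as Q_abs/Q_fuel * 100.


Furnace efficiency = Q_absorbed / Q_fuel * 100
= 8338 / 13105 * 100 = 63.62

63.62 %


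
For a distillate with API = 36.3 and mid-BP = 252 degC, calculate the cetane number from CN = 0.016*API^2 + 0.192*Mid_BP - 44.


CN = 0.016 * 36.3^2 + 0.192 * 252 - 44
CN = 21.08304 + 48.384 - 44 = 25.46704

25.46704


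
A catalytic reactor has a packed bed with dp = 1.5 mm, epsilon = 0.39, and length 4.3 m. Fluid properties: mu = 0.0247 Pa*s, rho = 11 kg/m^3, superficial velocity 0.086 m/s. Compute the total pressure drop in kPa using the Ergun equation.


dp = 1.5 mm = 0.0015 m
Viscous term = 150*0.0247*0.086*(1-0.39)^2 / (0.0015^2*0.39^3) = 888321
Inertial term = 1.75*11*0.086^2*(1-0.39) / (0.0015*0.39^3) = 976.051
dP/L = 888321 + 976.051 = 889297 Pa/m
dP = 889297 * 4.3 / 1000 = 3824 kPa

3824 kPa


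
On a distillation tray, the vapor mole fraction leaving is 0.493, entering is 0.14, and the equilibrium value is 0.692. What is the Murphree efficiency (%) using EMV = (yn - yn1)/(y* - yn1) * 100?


Murphree vapor efficiency: EMV = (y_n - y_(n-1)) / (y*_n - y_(n-1)) * 100
EMV = (0.493 - 0.14) / (0.692 - 0.14) * 100 = 0.353 / 0.552 * 100 = 63.95

63.95 %


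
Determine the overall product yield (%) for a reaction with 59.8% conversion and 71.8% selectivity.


Overall yield = conversion (%) * selectivity (%) / 100
Conversion = 59.8%, Selectivity = 71.8%
Y = 59.8 * 71.8 / 100
= 42.9364 %

42.9364 %


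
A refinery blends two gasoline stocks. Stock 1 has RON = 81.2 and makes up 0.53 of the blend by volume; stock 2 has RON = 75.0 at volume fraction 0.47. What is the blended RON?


Linear blending: RON_blend = sum(vi * RONi)
Contribution 1: 0.53 * 81.2 = 43.036
Contribution 2: 0.47 * 75.0 = 35.25
RON_blend = 43.036 + 35.25 = 78.286

78.286


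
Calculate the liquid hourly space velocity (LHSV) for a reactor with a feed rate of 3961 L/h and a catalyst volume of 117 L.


LHSV = volumetric feed rate / catalyst volume
= 3961 L/h / 117 L
= 33.85 h^-1

33.85 h^-1


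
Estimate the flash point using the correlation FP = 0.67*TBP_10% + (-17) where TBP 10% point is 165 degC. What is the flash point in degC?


FP = 0.67 * 165 + (-17) = 93.55

93.55 degC


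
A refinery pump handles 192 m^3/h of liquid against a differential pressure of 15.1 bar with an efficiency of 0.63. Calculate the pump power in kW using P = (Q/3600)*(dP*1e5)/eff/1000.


Q = 192 / 3600 = 0.0533333 m^3/s
P = 0.0533333 * (15.1 * 1e5) / 0.63 / 1000 = 127.8

127.8 kW


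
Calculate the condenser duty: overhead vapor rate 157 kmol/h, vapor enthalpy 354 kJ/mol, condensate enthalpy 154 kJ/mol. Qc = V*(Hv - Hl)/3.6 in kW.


Qc = 157 * (354 - 154) / 3.6 = 157 * 200 / 3.6 = 8722

8722 kW


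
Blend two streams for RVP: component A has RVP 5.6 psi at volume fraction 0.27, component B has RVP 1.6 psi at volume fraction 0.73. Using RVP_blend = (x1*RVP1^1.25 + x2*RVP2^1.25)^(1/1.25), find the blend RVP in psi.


Chevron index: RVP_blend = (sum xi*RVPi^1.25)^(1/1.25)
RVP^1.25 terms: 0.27 * 5.6^1.25 + 0.73 * 1.6^1.25 = 3.63957
RVP_blend = 3.63957^(1/1.25) = 2.811

2.811 psi


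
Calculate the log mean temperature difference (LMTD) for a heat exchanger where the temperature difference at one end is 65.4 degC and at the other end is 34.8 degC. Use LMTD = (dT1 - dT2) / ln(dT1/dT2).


LMTD = (dT1 - dT2) / ln(dT1/dT2)
= (65.4 - 34.8) / ln(65.4 / 34.8) = 30.6 / 0.630905 = 48.50

48.50 degC


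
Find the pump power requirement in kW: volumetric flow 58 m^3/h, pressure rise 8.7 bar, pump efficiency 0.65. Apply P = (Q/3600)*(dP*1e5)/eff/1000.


Q = 58 / 3600 = 0.0161111 m^3/s
P = 0.0161111 * (8.7 * 1e5) / 0.65 / 1000 = 21.56

21.56 kW


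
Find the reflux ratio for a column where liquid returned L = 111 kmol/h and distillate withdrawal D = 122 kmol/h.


Reflux ratio definition: R = L / D (liquid returned / distillate withdrawn)
L = 111 kmol/h, D = 122 kmol/h
R = 111 / 122 = 0.9098

0.9098


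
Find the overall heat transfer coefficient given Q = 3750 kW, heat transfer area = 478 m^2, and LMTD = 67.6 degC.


From Q = U*A*LMTD, U = Q / (A * LMTD)
U = 3750 / (478 * 67.6) = 3750 / 32312.8 = 0.1161

0.1161 kW/(m^2*K)


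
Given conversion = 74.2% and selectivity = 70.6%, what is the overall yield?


Overall yield = conversion (%) * selectivity (%) / 100
Conversion = 74.2%, Selectivity = 70.6%
Y = 74.2 * 70.6 / 100
= 52.3852 %

52.3852 %


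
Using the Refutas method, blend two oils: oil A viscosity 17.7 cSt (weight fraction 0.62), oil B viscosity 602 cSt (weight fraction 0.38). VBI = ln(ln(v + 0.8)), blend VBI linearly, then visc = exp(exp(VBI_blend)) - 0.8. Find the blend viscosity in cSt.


Refutas method: VBN_i = 14.534*ln(ln(visc_i + 0.8)) + 10.975, blended linearly by mass fraction; since VBN is linear in VBI_i = ln(ln(visc_i + 0.8)) and the fractions sum to 1, blend VBI directly: visc = exp(exp(VBI_blend)) - 0.8
VBI_1 = ln(ln(17.7 + 0.8)) = 1.07082
VBI_2 = ln(ln(602 + 0.8)) = 1.85655
VBI_blend = 0.62 * 1.07082 + 0.38 * 1.85655 = 1.3694
visc_blend = exp(exp(1.3694)) - 0.8 = 50.26

50.26 cSt


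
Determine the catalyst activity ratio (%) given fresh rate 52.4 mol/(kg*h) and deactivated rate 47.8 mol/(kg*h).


Activity (%) = (rate_used / rate_fresh) * 100
rate_used = 47.8, rate_fresh = 52.4
= (47.8 / 52.4) * 100
= 0.9122 * 100 = 91.22

91.22 %


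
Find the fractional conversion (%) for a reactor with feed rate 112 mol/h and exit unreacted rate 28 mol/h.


X = (F_in - F_out) / F_in * 100
Moles reacted = 112 - 28 = 84
X = 84 / 112 * 100
= 0.7500 * 100
= 75.00 %

75.00 %


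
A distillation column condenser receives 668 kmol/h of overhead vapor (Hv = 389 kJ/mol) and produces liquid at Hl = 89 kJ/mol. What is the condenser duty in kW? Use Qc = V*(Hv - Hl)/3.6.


Qc = 668 * (389 - 89) / 3.6 = 668 * 300 / 3.6 = 55670

55670 kW


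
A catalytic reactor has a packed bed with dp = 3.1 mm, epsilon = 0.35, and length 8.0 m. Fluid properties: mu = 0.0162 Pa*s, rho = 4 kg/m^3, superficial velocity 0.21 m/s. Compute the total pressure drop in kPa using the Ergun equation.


dp = 3.1 mm = 0.0031 m
Viscous term = 150*0.0162*0.21*(1-0.35)^2 / (0.0031^2*0.35^3) = 523269
Inertial term = 1.75*4*0.21^2*(1-0.35) / (0.0031*0.35^3) = 1509.68
dP/L = 523269 + 1509.68 = 524779 Pa/m
dP = 524779 * 8.0 / 1000 = 4198 kPa

4198 kPa


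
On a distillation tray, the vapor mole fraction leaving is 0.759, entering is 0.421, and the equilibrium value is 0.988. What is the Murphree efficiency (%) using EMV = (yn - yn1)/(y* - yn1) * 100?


Murphree vapor efficiency: EMV = (y_n - y_(n-1)) / (y*_n - y_(n-1)) * 100
EMV = (0.759 - 0.421) / (0.988 - 0.421) * 100 = 0.338 / 0.567 * 100 = 59.61

59.61 %


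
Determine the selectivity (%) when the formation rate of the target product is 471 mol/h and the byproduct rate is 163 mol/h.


Selectivity = desired / (desired + undesired) * 100
Total products = 471 + 163 = 634 mol/h
S = 471 / 634 * 100
= 0.7429 * 100
= 74.29 %

74.29 %


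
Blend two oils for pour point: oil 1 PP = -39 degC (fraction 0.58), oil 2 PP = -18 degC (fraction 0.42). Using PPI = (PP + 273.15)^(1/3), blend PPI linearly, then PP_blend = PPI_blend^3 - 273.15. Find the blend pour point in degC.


PPI_1 = (-39 + 273.15)^(1/3) = 6.163557
PPI_2 = (-18 + 273.15)^(1/3) = 6.342569
PPI_blend = 0.58 * 6.163557 + 0.42 * 6.342569 = 6.238742
PP_blend = 6.238742^3 - 273.15 = 242.8237 - 273.15 = -30.33

-30.33 degC


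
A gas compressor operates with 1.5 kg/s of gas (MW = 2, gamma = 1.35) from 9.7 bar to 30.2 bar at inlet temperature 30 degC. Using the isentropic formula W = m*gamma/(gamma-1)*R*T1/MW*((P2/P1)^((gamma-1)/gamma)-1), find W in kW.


Isentropic work: W = m*(gamma/(gamma-1))*(R*T1/MW)*((P2/P1)^((gamma-1)/gamma) - 1)
T1 = 30 + 273.15 = 303.15 K
Pressure ratio = 30.2 / 9.7 = 3.1134
Exponent = (1.35 - 1)/1.35 = 0.259259
(P2/P1)^exp - 1 = 3.1134^0.259259 - 1 = 0.34238
W = 1.5 * 1.35 / 0.35 * 8.314 * 303.15 / 2 * 0.34238 = 2496

2496 kW


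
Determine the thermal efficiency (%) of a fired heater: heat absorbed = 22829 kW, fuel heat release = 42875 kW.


Furnace efficiency = Q_absorbed / Q_fuel * 100
= 22829 / 42875 * 100 = 53.25

53.25 %


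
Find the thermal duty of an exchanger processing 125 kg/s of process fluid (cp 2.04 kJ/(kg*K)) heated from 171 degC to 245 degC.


Q = m_dot * cp * delta_T
delta_T = 245 - 171 = 74 K
Q = 125 * 2.04 * 74
= 255 * 74
= 18870 kW

18870 kW


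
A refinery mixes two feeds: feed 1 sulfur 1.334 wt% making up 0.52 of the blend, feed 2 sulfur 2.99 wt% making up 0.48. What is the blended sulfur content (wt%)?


Linear sulfur blending: S_blend = x1*S1 + x2*S2
Contribution 1: 0.52 * 1.334 = 0.69368 wt%
Contribution 2: 0.48 * 2.99 = 1.4352 wt%
S_blend = 0.69368 + 1.4352 = 2.12888

2.12888 wt%


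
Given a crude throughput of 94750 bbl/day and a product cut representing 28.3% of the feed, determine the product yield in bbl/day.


Crude throughput = 94750 bbl/day
Fraction yield = 28.3%
yield = throughput * fraction / 100
yield = 94750 * 28.3 / 100 = 26814.25

26814.25 bbl/day


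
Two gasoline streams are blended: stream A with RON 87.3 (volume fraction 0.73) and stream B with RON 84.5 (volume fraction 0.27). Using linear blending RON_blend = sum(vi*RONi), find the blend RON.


Linear blending: RON_blend = sum(vi * RONi)
Contribution 1: 0.73 * 87.3 = 63.729
Contribution 2: 0.27 * 84.5 = 22.815
RON_blend = 63.729 + 22.815 = 86.544

86.544


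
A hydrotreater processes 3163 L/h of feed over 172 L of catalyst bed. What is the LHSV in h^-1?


LHSV = volumetric feed rate / catalyst volume
= 3163 L/h / 172 L
= 18.39 h^-1

18.39 h^-1


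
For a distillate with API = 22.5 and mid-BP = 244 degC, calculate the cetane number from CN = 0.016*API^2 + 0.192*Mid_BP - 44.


CN = 0.016 * 22.5^2 + 0.192 * 244 - 44
CN = 8.1 + 46.848 - 44 = 10.948

10.948


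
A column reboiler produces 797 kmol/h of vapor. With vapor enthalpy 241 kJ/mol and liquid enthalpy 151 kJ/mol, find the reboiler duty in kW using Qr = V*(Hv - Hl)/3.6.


Qr = 797 * (241 - 151) / 3.6 = 797 * 90 / 3.6 = 19920

19920 kW


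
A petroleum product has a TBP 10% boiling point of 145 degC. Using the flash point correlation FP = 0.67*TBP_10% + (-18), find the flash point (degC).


FP = 0.67 * 145 + (-18) = 79.15

79.15 degC


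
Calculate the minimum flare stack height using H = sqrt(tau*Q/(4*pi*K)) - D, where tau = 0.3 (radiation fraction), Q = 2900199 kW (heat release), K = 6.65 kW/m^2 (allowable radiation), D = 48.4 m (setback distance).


tau*Q/(4*pi*K) = 0.3 * 2900199 / (4 * pi * 6.65) = 10411.6
sqrt(10411.6) = 102.037
H = 102.037 - 48.4 = 53.64

53.64 m


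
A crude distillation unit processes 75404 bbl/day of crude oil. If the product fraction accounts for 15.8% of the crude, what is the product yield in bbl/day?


Crude throughput = 75404 bbl/day
Fraction yield = 15.8%
yield = throughput * fraction / 100
yield = 75404 * 15.8 / 100 = 11913.832

11913.832 bbl/day


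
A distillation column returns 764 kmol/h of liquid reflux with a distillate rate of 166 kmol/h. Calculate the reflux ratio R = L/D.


Reflux ratio definition: R = L / D (liquid returned / distillate withdrawn)
L = 764 kmol/h, D = 166 kmol/h
R = 764 / 166 = 4.602

4.602


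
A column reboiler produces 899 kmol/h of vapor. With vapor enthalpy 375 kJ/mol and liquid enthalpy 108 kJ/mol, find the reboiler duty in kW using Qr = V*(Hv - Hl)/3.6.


Qr = 899 * (375 - 108) / 3.6 = 899 * 267 / 3.6 = 66680

66680 kW


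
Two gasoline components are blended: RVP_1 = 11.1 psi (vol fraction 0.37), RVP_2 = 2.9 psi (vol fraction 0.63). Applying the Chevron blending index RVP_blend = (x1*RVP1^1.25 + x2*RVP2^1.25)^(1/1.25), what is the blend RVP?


Chevron index: RVP_blend = (sum xi*RVPi^1.25)^(1/1.25)
RVP^1.25 terms: 0.37 * 11.1^1.25 + 0.63 * 2.9^1.25 = 9.88062
RVP_blend = 9.88062^(1/1.25) = 6.249

6.249 psi


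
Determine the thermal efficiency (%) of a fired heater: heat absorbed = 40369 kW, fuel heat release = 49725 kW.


Furnace efficiency = Q_absorbed / Q_fuel * 100
= 40369 / 49725 * 100 = 81.18

81.18 %


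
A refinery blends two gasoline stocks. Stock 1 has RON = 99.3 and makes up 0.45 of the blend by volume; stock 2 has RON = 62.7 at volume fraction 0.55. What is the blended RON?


Linear blending: RON_blend = sum(vi * RONi)
Contribution 1: 0.45 * 99.3 = 44.685
Contribution 2: 0.55 * 62.7 = 34.485
RON_blend = 44.685 + 34.485 = 79.17

79.17


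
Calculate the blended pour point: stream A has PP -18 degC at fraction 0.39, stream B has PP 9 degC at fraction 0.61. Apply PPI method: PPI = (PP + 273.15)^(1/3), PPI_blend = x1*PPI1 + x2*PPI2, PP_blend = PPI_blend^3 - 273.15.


PPI_1 = (-18 + 273.15)^(1/3) = 6.342569
PPI_2 = (9 + 273.15)^(1/3) = 6.558835
PPI_blend = 0.39 * 6.342569 + 0.61 * 6.558835 = 6.474491
PP_blend = 6.474491^3 - 273.15 = 271.4044 - 273.15 = -1.75

-1.75 degC


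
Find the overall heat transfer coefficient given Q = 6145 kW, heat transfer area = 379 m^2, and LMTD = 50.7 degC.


From Q = U*A*LMTD, U = Q / (A * LMTD)
U = 6145 / (379 * 50.7) = 6145 / 19215.3 = 0.3198

0.3198 kW/(m^2*K)


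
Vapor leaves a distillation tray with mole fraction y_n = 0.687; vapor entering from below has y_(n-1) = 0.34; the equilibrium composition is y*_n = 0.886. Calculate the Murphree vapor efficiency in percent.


Murphree vapor efficiency: EMV = (y_n - y_(n-1)) / (y*_n - y_(n-1)) * 100
EMV = (0.687 - 0.34) / (0.886 - 0.34) * 100 = 0.347 / 0.546 * 100 = 63.55

63.55 %


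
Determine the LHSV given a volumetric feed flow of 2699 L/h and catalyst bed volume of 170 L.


LHSV = volumetric feed rate / catalyst volume
= 2699 L/h / 170 L
= 15.88 h^-1

15.88 h^-1


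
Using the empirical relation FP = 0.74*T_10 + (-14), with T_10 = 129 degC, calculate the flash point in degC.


FP = 0.74 * 129 + (-14) = 81.46

81.46 degC


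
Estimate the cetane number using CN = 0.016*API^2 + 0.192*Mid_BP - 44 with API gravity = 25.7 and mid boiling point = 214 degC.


CN = 0.016 * 25.7^2 + 0.192 * 214 - 44
CN = 10.56784 + 41.088 - 44 = 7.65584

7.65584


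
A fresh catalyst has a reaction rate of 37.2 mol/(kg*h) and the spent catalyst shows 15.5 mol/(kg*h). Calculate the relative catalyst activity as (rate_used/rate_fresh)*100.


Activity (%) = (rate_used / rate_fresh) * 100
rate_used = 15.5, rate_fresh = 37.2
= (15.5 / 37.2) * 100
= 0.4167 * 100 = 41.67

41.67 %


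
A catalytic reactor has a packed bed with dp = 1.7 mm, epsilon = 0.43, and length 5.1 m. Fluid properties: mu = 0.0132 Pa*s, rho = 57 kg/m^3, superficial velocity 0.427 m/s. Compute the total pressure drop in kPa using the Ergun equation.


dp = 1.7 mm = 0.0017 m
Viscous term = 150*0.0132*0.427*(1-0.43)^2 / (0.0017^2*0.43^3) = 1195470
Inertial term = 1.75*57*0.427^2*(1-0.43) / (0.0017*0.43^3) = 76698.9
dP/L = 1195470 + 76698.9 = 1272170 Pa/m
dP = 1272170 * 5.1 / 1000 = 6488 kPa

6488 kPa


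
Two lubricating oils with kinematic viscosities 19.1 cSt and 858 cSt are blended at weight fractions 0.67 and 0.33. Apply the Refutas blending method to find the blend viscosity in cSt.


Refutas method: VBN_i = 14.534*ln(ln(visc_i + 0.8)) + 10.975, blended linearly by mass fraction; since VBN is linear in VBI_i = ln(ln(visc_i + 0.8)) and the fractions sum to 1, blend VBI directly: visc = exp(exp(VBI_blend)) - 0.8
VBI_1 = ln(ln(19.1 + 0.8)) = 1.09551
VBI_2 = ln(ln(858 + 0.8)) = 1.91036
VBI_blend = 0.67 * 1.09551 + 0.33 * 1.91036 = 1.36441
visc_blend = exp(exp(1.36441)) - 0.8 = 49.27

49.27 cSt


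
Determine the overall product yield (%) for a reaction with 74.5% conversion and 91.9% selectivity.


Overall yield = conversion (%) * selectivity (%) / 100
Conversion = 74.5%, Selectivity = 91.9%
Y = 74.5 * 91.9 / 100
= 68.4655 %

68.4655 %


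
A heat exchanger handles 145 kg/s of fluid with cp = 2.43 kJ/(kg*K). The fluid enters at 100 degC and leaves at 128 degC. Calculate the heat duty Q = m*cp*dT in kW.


Q = m_dot * cp * delta_T
delta_T = 128 - 100 = 28 K
Q = 145 * 2.43 * 28
= 352.35 * 28
= 9865.8 kW

9865.8 kW


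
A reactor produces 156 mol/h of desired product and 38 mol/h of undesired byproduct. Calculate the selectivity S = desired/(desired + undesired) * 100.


Selectivity = desired / (desired + undesired) * 100
Total products = 156 + 38 = 194 mol/h
S = 156 / 194 * 100
= 0.8041 * 100
= 80.41 %

80.41 %


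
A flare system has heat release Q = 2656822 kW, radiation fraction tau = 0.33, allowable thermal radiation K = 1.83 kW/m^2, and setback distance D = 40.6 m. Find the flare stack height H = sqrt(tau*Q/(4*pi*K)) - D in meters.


tau*Q/(4*pi*K) = 0.33 * 2656822 / (4 * pi * 1.83) = 38125.5
sqrt(38125.5) = 195.258
H = 195.258 - 40.6 = 154.7

154.7 m


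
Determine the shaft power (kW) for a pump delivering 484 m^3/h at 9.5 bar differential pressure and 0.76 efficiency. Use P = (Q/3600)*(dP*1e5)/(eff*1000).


Q = 484 / 3600 = 0.134444 m^3/s
P = 0.134444 * (9.5 * 1e5) / 0.76 / 1000 = 168.1

168.1 kW


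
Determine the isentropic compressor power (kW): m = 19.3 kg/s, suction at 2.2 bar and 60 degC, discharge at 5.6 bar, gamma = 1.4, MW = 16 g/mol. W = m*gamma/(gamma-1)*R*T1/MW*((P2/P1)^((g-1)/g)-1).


Isentropic work: W = m*(gamma/(gamma-1))*(R*T1/MW)*((P2/P1)^((gamma-1)/gamma) - 1)
T1 = 60 + 273.15 = 333.15 K
Pressure ratio = 5.6 / 2.2 = 2.54545
Exponent = (1.4 - 1)/1.4 = 0.285714
(P2/P1)^exp - 1 = 2.54545^0.285714 - 1 = 0.305968
W = 19.3 * 1.4 / 0.4 * 8.314 * 333.15 / 16 * 0.305968 = 3578

3578 kW


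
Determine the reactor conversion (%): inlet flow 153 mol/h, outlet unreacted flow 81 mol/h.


X = (F_in - F_out) / F_in * 100
Moles reacted = 153 - 81 = 72
X = 72 / 153 * 100
= 0.4706 * 100
= 47.06 %

47.06 %


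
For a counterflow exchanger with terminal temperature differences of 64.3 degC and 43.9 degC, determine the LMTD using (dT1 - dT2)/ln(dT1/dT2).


LMTD = (dT1 - dT2) / ln(dT1/dT2)
= (64.3 - 43.9) / ln(64.3 / 43.9) = 20.4 / 0.381645 = 53.45

53.45 degC


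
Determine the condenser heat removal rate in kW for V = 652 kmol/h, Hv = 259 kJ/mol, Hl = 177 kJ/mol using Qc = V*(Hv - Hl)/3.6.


Qc = 652 * (259 - 177) / 3.6 = 652 * 82 / 3.6 = 14850

14850 kW


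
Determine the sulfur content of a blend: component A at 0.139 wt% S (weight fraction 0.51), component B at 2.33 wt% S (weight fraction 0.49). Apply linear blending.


Linear sulfur blending: S_blend = x1*S1 + x2*S2
Contribution 1: 0.51 * 0.139 = 0.07089 wt%
Contribution 2: 0.49 * 2.33 = 1.1417 wt%
S_blend = 0.07089 + 1.1417 = 1.21259

1.21259 wt%


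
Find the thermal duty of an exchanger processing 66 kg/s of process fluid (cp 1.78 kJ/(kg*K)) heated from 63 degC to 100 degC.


Q = m_dot * cp * delta_T
delta_T = 100 - 63 = 37 K
Q = 66 * 1.78 * 37
= 117.48 * 37
= 4346.76 kW

4346.76 kW


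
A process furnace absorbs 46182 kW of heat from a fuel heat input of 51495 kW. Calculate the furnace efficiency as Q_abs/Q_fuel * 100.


Furnace efficiency = Q_absorbed / Q_fuel * 100
= 46182 / 51495 * 100 = 89.68

89.68 %


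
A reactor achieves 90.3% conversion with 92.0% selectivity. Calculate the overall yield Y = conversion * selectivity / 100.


Overall yield = conversion (%) * selectivity (%) / 100
Conversion = 90.3%, Selectivity = 92.0%
Y = 90.3 * 92.0 / 100
= 83.076 %

83.076 %


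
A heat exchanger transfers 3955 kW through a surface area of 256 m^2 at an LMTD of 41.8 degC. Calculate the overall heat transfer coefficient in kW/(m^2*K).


From Q = U*A*LMTD, U = Q / (A * LMTD)
U = 3955 / (256 * 41.8) = 3955 / 10700.8 = 0.3696

0.3696 kW/(m^2*K)


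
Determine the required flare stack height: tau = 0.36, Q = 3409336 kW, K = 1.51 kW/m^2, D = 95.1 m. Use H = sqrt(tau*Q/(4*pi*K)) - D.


tau*Q/(4*pi*K) = 0.36 * 3409336 / (4 * pi * 1.51) = 64682.3
sqrt(64682.3) = 254.327
H = 254.327 - 95.1 = 159.2

159.2 m


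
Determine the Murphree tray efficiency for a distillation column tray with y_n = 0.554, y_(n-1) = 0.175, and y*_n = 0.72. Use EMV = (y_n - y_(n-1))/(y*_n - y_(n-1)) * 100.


Murphree vapor efficiency: EMV = (y_n - y_(n-1)) / (y*_n - y_(n-1)) * 100
EMV = (0.554 - 0.175) / (0.72 - 0.175) * 100 = 0.379 / 0.545 * 100 = 69.54

69.54 %


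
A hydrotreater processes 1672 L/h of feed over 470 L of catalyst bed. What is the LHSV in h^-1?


LHSV = volumetric feed rate / catalyst volume
= 1672 L/h / 470 L
= 3.557 h^-1

3.557 h^-1


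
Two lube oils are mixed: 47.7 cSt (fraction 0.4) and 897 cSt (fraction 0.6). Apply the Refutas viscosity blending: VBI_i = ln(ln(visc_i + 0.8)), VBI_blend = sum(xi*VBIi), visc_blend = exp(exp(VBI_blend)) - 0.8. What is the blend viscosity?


Refutas method: VBN_i = 14.534*ln(ln(visc_i + 0.8)) + 10.975, blended linearly by mass fraction; since VBN is linear in VBI_i = ln(ln(visc_i + 0.8)) and the fractions sum to 1, blend VBI directly: visc = exp(exp(VBI_blend)) - 0.8
VBI_1 = ln(ln(47.7 + 0.8)) = 1.35624
VBI_2 = ln(ln(897 + 0.8)) = 1.91691
VBI_blend = 0.4 * 1.35624 + 0.6 * 1.91691 = 1.69264
visc_blend = exp(exp(1.69264)) - 0.8 = 228.2

228.2 cSt


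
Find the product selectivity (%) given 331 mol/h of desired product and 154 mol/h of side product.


Selectivity = desired / (desired + undesired) * 100
Total products = 331 + 154 = 485 mol/h
S = 331 / 485 * 100
= 0.6825 * 100
= 68.25 %

68.25 %


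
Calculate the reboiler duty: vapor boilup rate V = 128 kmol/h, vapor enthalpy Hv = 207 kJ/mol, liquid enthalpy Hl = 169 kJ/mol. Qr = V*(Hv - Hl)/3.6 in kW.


Qr = 128 * (207 - 169) / 3.6 = 128 * 38 / 3.6 = 1351

1351 kW


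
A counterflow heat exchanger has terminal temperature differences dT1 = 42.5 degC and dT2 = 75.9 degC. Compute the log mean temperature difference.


LMTD = (dT1 - dT2) / ln(dT1/dT2)
= (42.5 - 75.9) / ln(42.5 / 75.9) = -33.4 / -0.579913 = 57.59

57.59 degC


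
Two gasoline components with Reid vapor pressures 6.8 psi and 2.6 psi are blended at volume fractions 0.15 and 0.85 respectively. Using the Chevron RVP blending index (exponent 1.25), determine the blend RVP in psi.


Chevron index: RVP_blend = (sum xi*RVPi^1.25)^(1/1.25)
RVP^1.25 terms: 0.15 * 6.8^1.25 + 0.85 * 2.6^1.25 = 4.45344
RVP_blend = 4.45344^(1/1.25) = 3.303

3.303 psi


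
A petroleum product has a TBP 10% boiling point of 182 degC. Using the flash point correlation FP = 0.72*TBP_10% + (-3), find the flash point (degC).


FP = 0.72 * 182 + (-3) = 128.04

128.04 degC


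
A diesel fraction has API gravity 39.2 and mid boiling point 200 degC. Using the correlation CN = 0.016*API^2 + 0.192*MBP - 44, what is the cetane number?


CN = 0.016 * 39.2^2 + 0.192 * 200 - 44
CN = 24.58624 + 38.4 - 44 = 18.98624

18.98624


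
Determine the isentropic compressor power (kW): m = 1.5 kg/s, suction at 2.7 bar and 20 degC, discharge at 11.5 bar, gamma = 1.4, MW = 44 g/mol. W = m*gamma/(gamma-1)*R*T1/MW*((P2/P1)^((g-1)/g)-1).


Isentropic work: W = m*(gamma/(gamma-1))*(R*T1/MW)*((P2/P1)^((gamma-1)/gamma) - 1)
T1 = 20 + 273.15 = 293.15 K
Pressure ratio = 11.5 / 2.7 = 4.25926
Exponent = (1.4 - 1)/1.4 = 0.285714
(P2/P1)^exp - 1 = 4.25926^0.285714 - 1 = 0.512898
W = 1.5 * 1.4 / 0.4 * 8.314 * 293.15 / 44 * 0.512898 = 149.2

149.2 kW


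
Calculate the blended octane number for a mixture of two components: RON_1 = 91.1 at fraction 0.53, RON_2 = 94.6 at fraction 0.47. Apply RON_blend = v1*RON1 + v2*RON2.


Linear blending: RON_blend = sum(vi * RONi)
Contribution 1: 0.53 * 91.1 = 48.283
Contribution 2: 0.47 * 94.6 = 44.462
RON_blend = 48.283 + 44.462 = 92.745

92.745


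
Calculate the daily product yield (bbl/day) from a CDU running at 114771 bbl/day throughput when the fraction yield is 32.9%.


Crude throughput = 114771 bbl/day
Fraction yield = 32.9%
yield = throughput * fraction / 100
yield = 114771 * 32.9 / 100 = 37759.659

37759.659 bbl/day


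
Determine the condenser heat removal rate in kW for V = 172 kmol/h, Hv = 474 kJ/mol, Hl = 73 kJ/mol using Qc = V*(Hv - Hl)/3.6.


Qc = 172 * (474 - 73) / 3.6 = 172 * 401 / 3.6 = 19160

19160 kW


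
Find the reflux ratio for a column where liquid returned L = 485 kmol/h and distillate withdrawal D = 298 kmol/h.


Reflux ratio definition: R = L / D (liquid returned / distillate withdrawn)
L = 485 kmol/h, D = 298 kmol/h
R = 485 / 298 = 1.628

1.628


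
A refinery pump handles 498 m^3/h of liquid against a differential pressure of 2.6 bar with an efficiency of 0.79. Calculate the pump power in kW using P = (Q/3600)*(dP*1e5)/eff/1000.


Q = 498 / 3600 = 0.138333 m^3/s
P = 0.138333 * (2.6 * 1e5) / 0.79 / 1000 = 45.53

45.53 kW


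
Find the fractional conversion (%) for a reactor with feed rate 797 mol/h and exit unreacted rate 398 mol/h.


X = (F_in - F_out) / F_in * 100
Moles reacted = 797 - 398 = 399
X = 399 / 797 * 100
= 0.5006 * 100
= 50.06 %

50.06 %


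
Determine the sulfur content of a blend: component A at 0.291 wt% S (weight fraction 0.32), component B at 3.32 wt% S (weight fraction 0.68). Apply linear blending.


Linear sulfur blending: S_blend = x1*S1 + x2*S2
Contribution 1: 0.32 * 0.291 = 0.09312 wt%
Contribution 2: 0.68 * 3.32 = 2.2576 wt%
S_blend = 0.09312 + 2.2576 = 2.35072

2.35072 wt%


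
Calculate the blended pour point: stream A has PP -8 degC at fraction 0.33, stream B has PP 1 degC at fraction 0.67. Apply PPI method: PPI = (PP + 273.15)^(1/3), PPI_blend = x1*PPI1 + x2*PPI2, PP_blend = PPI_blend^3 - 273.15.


PPI_1 = (-8 + 273.15)^(1/3) = 6.42437
PPI_2 = (1 + 273.15)^(1/3) = 6.49625
PPI_blend = 0.33 * 6.42437 + 0.67 * 6.49625 = 6.47253
PP_blend = 6.47253^3 - 273.15 = 271.1579 - 273.15 = -1.99

-1.99 degC


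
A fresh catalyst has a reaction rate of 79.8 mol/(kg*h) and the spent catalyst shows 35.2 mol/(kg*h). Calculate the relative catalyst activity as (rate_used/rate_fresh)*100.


Activity (%) = (rate_used / rate_fresh) * 100
rate_used = 35.2, rate_fresh = 79.8
= (35.2 / 79.8) * 100
= 0.4411 * 100 = 44.11

44.11 %


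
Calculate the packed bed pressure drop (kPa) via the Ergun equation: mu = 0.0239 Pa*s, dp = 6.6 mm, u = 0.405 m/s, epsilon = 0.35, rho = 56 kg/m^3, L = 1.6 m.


dp = 6.6 mm = 0.0066 m
Viscous term = 150*0.0239*0.405*(1-0.35)^2 / (0.0066^2*0.35^3) = 328457
Inertial term = 1.75*56*0.405^2*(1-0.35) / (0.0066*0.35^3) = 36923.4
dP/L = 328457 + 36923.4 = 365380 Pa/m
dP = 365380 * 1.6 / 1000 = 584.6 kPa

584.6 kPa


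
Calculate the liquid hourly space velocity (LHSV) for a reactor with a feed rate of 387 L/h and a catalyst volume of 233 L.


LHSV = volumetric feed rate / catalyst volume
= 387 L/h / 233 L
= 1.661 h^-1

1.661 h^-1


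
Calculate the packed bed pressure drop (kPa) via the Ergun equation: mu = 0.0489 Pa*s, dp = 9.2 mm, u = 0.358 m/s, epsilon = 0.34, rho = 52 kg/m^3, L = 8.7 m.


dp = 9.2 mm = 0.0092 m
Viscous term = 150*0.0489*0.358*(1-0.34)^2 / (0.0092^2*0.34^3) = 343842
Inertial term = 1.75*52*0.358^2*(1-0.34) / (0.0092*0.34^3) = 21287.6
dP/L = 343842 + 21287.6 = 365130 Pa/m
dP = 365130 * 8.7 / 1000 = 3177 kPa

3177 kPa


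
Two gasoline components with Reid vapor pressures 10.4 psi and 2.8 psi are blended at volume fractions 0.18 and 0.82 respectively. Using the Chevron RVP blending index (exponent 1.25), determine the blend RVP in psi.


Chevron index: RVP_blend = (sum xi*RVPi^1.25)^(1/1.25)
RVP^1.25 terms: 0.18 * 10.4^1.25 + 0.82 * 2.8^1.25 = 6.33177
RVP_blend = 6.33177^(1/1.25) = 4.377

4.377 psi


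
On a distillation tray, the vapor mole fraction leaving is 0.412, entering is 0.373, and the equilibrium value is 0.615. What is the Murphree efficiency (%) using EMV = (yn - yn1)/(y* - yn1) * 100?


Murphree vapor efficiency: EMV = (y_n - y_(n-1)) / (y*_n - y_(n-1)) * 100
EMV = (0.412 - 0.373) / (0.615 - 0.373) * 100 = 0.039 / 0.242 * 100 = 16.12

16.12 %


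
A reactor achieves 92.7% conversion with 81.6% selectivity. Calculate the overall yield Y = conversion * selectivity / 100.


Overall yield = conversion (%) * selectivity (%) / 100
Conversion = 92.7%, Selectivity = 81.6%
Y = 92.7 * 81.6 / 100
= 75.6432 %

75.6432 %


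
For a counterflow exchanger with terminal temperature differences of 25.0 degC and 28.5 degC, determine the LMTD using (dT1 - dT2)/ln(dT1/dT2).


LMTD = (dT1 - dT2) / ln(dT1/dT2)
= (25.0 - 28.5) / ln(25.0 / 28.5) = -3.5 / -0.131028 = 26.71

26.71 degC
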